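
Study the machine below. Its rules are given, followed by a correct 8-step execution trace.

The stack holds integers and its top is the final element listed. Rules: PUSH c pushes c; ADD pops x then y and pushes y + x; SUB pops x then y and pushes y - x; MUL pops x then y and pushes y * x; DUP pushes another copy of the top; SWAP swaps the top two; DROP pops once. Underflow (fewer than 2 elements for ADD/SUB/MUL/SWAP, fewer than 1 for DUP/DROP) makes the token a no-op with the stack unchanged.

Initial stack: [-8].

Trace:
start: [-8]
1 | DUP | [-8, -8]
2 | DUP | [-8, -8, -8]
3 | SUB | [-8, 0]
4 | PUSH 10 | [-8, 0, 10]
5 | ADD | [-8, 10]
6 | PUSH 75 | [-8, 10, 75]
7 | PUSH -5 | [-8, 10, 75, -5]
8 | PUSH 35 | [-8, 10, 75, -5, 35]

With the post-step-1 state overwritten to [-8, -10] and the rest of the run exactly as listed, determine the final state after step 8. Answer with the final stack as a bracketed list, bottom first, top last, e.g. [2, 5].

state after step 1 := [-8, -10]
2 | DUP | [-8, -10, -10]
3 | SUB | [-8, 0]
4 | PUSH 10 | [-8, 0, 10]
5 | ADD | [-8, 10]
6 | PUSH 75 | [-8, 10, 75]
7 | PUSH -5 | [-8, 10, 75, -5]
8 | PUSH 35 | [-8, 10, 75, -5, 35]

[-8, 10, 75, -5, 35]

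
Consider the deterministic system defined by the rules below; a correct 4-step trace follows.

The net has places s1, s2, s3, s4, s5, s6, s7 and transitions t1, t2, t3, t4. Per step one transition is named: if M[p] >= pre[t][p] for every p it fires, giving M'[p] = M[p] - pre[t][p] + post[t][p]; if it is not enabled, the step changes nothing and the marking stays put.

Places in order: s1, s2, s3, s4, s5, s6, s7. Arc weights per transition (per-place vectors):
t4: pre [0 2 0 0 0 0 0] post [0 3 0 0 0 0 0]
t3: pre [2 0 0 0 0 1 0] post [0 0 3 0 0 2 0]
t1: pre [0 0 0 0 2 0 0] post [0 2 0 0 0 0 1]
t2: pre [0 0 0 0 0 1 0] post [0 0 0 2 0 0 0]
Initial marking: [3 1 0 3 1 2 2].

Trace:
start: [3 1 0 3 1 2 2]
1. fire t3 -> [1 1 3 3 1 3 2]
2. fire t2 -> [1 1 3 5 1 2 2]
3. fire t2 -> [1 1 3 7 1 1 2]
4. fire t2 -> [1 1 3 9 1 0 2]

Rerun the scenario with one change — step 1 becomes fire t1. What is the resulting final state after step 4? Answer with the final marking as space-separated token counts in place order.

3 1 0 7 1 0 2

(re-executing from step 1 with the substitution; state before step 1: [3 1 0 3 1 2 2])
1. fire t1 -> [3 1 0 3 1 2 2]
2. fire t2 -> [3 1 0 5 1 1 2]
3. fire t2 -> [3 1 0 7 1 0 2]
4. fire t2 -> [3 1 0 7 1 0 2]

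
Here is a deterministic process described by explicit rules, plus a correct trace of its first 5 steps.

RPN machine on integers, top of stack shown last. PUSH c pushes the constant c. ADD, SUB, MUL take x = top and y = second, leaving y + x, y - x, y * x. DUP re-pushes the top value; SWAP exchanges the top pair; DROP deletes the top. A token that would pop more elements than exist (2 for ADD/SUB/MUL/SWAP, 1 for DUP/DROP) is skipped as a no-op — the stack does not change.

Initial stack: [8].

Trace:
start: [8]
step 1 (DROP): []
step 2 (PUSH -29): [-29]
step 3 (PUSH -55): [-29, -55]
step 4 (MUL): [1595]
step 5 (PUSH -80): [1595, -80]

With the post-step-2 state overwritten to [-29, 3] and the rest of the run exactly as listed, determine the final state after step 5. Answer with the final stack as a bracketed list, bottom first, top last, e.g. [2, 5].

state after step 2 := [-29, 3]
step 3 (PUSH -55): [-29, 3, -55]
step 4 (MUL): [-29, -165]
step 5 (PUSH -80): [-29, -165, -80]

[-29, -165, -80]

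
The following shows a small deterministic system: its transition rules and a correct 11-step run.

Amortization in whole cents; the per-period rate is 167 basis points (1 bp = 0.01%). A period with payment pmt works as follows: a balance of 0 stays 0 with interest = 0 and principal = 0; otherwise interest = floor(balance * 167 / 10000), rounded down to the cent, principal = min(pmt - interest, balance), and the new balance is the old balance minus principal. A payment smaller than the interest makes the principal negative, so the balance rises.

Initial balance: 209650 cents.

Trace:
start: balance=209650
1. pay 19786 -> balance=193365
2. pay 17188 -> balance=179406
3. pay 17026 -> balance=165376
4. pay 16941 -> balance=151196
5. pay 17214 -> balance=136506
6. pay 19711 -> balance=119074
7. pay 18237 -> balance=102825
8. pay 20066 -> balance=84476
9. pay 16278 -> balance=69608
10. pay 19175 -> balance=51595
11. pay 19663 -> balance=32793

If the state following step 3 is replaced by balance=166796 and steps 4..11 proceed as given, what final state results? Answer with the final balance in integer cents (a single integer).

34416

state after step 3 := balance=166796
4. pay 16941 -> balance=152640
5. pay 17214 -> balance=137975
6. pay 19711 -> balance=120568
7. pay 18237 -> balance=104344
8. pay 20066 -> balance=86020
9. pay 16278 -> balance=71178
10. pay 19175 -> balance=53191
11. pay 19663 -> balance=34416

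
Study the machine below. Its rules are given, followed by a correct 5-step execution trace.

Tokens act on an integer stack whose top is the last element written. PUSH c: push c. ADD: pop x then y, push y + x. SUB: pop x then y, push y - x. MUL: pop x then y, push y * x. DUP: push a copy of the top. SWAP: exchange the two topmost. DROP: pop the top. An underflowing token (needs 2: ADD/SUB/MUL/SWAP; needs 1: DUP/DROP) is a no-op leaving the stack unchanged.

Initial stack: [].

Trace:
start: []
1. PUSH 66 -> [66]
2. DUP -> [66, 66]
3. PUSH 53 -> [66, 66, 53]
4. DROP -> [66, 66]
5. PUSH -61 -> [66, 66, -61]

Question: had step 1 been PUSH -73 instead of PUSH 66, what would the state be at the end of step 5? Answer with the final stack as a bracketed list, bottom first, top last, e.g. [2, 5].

[-73, -73, -61]

(re-executing from step 1 with the substitution; state before step 1: [])
1. PUSH -73 -> [-73]
2. DUP -> [-73, -73]
3. PUSH 53 -> [-73, -73, 53]
4. DROP -> [-73, -73]
5. PUSH -61 -> [-73, -73, -61]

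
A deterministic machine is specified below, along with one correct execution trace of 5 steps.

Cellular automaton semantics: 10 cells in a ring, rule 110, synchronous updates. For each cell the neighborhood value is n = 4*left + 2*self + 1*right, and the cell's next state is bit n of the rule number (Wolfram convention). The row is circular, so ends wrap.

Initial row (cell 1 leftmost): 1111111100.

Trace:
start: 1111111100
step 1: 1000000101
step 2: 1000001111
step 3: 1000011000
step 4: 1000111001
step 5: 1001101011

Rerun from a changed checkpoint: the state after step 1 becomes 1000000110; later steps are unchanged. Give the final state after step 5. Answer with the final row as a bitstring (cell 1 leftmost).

state after step 1 := 1000000110
step 2: 1000001111
step 3: 1000011000
step 4: 1000111001
step 5: 1001101011

1001101011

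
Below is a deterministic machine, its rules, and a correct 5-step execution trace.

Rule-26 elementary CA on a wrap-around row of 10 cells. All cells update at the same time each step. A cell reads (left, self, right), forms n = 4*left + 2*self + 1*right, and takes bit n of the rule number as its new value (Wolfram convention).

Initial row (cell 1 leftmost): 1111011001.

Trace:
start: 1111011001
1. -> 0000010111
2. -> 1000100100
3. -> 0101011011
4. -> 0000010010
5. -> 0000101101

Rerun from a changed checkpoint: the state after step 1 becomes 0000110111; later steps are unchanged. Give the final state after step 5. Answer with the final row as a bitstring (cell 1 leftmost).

1010101101

state after step 1 := 0000110111
2. -> 1001100100
3. -> 0111011011
4. -> 0100010010
5. -> 1010101101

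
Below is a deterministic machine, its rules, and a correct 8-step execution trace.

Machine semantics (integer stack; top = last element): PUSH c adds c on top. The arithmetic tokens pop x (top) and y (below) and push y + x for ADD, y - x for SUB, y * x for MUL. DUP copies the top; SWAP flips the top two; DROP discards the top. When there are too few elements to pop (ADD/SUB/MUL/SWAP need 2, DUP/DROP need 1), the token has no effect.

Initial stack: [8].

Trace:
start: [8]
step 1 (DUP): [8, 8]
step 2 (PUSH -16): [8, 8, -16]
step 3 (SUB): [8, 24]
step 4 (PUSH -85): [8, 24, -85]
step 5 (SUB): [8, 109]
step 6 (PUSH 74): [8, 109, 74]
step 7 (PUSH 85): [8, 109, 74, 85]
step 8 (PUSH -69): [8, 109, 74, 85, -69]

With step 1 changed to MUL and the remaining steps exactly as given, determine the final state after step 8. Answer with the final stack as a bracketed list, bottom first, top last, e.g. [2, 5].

(re-executing from step 1 with the substitution; state before step 1: [8])
step 1 (MUL): [8]
step 2 (PUSH -16): [8, -16]
step 3 (SUB): [24]
step 4 (PUSH -85): [24, -85]
step 5 (SUB): [109]
step 6 (PUSH 74): [109, 74]
step 7 (PUSH 85): [109, 74, 85]
step 8 (PUSH -69): [109, 74, 85, -69]

[109, 74, 85, -69]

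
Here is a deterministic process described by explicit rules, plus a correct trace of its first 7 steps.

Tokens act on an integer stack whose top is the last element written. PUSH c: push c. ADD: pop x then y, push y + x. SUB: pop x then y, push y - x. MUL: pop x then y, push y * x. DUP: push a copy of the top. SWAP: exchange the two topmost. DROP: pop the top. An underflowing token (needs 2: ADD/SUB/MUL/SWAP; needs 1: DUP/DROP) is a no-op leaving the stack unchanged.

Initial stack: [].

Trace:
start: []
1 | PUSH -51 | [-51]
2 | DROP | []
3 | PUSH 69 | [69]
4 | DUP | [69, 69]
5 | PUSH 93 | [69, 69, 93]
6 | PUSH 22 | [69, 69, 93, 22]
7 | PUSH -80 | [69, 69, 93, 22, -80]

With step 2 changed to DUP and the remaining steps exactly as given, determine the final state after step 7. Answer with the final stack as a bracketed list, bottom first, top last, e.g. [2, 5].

[-51, -51, 69, 69, 93, 22, -80]

(re-executing from step 2 with the substitution; state before step 2: [-51])
2 | DUP | [-51, -51]
3 | PUSH 69 | [-51, -51, 69]
4 | DUP | [-51, -51, 69, 69]
5 | PUSH 93 | [-51, -51, 69, 69, 93]
6 | PUSH 22 | [-51, -51, 69, 69, 93, 22]
7 | PUSH -80 | [-51, -51, 69, 69, 93, 22, -80]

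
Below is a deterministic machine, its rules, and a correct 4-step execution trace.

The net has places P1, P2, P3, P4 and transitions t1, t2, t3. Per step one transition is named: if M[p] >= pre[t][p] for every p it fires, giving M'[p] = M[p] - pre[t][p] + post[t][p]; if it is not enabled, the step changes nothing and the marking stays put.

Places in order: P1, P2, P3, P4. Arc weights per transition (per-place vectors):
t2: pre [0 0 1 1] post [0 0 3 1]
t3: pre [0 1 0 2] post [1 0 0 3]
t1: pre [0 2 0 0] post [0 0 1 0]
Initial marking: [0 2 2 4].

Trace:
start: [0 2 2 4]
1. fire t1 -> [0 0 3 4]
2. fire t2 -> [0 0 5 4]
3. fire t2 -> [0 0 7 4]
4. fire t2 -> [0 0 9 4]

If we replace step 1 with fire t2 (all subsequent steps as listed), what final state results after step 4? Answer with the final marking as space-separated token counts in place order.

(re-executing from step 1 with the substitution; state before step 1: [0 2 2 4])
1. fire t2 -> [0 2 4 4]
2. fire t2 -> [0 2 6 4]
3. fire t2 -> [0 2 8 4]
4. fire t2 -> [0 2 10 4]

0 2 10 4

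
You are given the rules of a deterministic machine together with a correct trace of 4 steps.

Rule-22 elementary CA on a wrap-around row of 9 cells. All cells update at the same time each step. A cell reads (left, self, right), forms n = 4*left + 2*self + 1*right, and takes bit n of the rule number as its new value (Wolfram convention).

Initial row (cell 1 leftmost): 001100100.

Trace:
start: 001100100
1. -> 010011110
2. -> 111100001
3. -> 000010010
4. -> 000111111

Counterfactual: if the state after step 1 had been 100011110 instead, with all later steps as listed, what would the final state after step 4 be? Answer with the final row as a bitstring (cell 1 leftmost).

state after step 1 := 100011110
2. -> 110100000
3. -> 000110001
4. -> 101001011

101001011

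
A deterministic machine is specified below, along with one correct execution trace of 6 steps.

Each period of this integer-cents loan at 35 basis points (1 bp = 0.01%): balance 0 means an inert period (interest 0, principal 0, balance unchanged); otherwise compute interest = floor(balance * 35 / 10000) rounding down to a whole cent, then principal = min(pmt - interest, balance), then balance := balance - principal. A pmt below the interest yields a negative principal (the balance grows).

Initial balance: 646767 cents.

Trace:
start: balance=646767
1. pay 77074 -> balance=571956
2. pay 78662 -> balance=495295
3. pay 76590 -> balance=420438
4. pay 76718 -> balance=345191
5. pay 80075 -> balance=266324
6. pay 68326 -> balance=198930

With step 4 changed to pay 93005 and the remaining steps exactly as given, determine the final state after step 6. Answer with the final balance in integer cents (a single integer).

182528

(re-executing from step 4 with the substitution; state before step 4: balance=420438)
4. pay 93005 -> balance=328904
5. pay 80075 -> balance=249980
6. pay 68326 -> balance=182528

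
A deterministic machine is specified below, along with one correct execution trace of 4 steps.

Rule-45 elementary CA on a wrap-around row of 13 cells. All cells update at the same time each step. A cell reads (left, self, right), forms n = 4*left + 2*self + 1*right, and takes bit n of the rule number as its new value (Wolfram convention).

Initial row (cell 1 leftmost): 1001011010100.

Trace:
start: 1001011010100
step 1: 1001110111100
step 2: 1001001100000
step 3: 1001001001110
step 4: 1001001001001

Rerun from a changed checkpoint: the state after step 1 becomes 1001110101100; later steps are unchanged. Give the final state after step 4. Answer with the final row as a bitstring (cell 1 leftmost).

1001001011011

state after step 1 := 1001110101100
step 2: 1001001111000
step 3: 1001001000010
step 4: 1001001011011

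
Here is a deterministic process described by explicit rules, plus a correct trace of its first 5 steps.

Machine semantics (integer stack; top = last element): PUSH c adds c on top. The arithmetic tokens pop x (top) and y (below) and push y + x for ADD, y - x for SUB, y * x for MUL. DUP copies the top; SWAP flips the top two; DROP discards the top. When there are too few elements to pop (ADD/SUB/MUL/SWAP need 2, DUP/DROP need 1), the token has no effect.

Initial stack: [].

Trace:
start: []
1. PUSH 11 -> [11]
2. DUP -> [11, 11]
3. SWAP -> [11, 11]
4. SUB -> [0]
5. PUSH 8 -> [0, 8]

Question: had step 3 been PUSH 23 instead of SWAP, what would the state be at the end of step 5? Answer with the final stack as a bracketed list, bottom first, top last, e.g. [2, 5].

[11, -12, 8]

(re-executing from step 3 with the substitution; state before step 3: [11, 11])
3. PUSH 23 -> [11, 11, 23]
4. SUB -> [11, -12]
5. PUSH 8 -> [11, -12, 8]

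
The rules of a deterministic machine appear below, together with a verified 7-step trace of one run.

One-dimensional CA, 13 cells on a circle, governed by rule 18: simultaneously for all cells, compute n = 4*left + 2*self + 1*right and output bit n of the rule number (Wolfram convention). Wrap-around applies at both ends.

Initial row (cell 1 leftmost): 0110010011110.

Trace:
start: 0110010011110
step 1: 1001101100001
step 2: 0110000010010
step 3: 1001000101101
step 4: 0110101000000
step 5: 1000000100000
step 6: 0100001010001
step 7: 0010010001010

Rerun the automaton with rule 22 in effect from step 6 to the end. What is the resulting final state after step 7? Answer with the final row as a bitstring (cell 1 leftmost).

0010010001010

(re-executing steps 6..7 under rule 22; state before step 6: 1000000100000)
step 6: 1100001110001
step 7: 0010010001010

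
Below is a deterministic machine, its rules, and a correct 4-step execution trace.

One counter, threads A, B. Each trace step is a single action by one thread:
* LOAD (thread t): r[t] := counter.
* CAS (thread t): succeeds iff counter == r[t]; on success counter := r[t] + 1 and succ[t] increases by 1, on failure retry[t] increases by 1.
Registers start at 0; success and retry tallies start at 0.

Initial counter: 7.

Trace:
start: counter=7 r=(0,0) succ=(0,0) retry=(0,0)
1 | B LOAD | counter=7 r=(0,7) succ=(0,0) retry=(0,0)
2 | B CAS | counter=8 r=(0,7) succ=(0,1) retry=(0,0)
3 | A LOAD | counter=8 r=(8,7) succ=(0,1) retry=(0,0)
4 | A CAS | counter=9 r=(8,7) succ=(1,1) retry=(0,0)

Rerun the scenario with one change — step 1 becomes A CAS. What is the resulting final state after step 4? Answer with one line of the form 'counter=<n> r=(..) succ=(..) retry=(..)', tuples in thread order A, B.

(re-executing from step 1 with the substitution; state before step 1: counter=7 r=(0,0) succ=(0,0) retry=(0,0))
1 | A CAS | counter=7 r=(0,0) succ=(0,0) retry=(1,0)
2 | B CAS | counter=7 r=(0,0) succ=(0,0) retry=(1,1)
3 | A LOAD | counter=7 r=(7,0) succ=(0,0) retry=(1,1)
4 | A CAS | counter=8 r=(7,0) succ=(1,0) retry=(1,1)

counter=8 r=(7,0) succ=(1,0) retry=(1,1)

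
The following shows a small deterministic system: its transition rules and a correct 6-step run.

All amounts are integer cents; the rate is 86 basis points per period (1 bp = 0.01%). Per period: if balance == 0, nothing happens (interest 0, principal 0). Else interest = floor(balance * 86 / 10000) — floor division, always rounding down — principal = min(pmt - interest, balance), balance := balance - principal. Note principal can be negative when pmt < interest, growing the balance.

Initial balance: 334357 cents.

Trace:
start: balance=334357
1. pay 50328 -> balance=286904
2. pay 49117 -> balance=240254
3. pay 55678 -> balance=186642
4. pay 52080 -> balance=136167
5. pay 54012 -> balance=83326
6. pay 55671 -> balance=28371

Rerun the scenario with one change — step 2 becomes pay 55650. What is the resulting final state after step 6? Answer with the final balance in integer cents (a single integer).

21609

(re-executing from step 2 with the substitution; state before step 2: balance=286904)
2. pay 55650 -> balance=233721
3. pay 55678 -> balance=180053
4. pay 52080 -> balance=129521
5. pay 54012 -> balance=76622
6. pay 55671 -> balance=21609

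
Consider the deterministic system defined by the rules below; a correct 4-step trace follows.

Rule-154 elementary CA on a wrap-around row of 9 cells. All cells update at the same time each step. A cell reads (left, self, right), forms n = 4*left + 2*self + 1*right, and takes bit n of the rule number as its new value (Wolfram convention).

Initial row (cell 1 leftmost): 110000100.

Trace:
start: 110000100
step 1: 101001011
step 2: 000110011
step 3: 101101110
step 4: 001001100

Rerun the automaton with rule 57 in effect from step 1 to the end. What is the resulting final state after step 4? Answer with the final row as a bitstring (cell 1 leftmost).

(re-executing steps 1..4 under rule 57; state before step 1: 110000100)
step 1: 101110010
step 2: 011001001
step 3: 110100100
step 4: 101010010

101010010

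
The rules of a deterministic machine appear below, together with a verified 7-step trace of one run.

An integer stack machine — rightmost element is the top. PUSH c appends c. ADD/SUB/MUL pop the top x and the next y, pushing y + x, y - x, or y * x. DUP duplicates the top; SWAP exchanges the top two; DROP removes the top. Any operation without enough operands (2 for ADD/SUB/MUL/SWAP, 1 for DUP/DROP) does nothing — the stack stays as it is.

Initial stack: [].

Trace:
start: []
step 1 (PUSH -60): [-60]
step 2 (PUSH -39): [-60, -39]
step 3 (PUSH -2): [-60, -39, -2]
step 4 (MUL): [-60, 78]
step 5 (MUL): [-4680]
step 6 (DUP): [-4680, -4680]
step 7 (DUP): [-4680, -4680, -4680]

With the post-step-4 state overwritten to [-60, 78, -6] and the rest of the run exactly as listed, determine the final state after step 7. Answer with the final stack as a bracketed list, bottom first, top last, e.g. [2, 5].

[-60, -468, -468, -468]

state after step 4 := [-60, 78, -6]
step 5 (MUL): [-60, -468]
step 6 (DUP): [-60, -468, -468]
step 7 (DUP): [-60, -468, -468, -468]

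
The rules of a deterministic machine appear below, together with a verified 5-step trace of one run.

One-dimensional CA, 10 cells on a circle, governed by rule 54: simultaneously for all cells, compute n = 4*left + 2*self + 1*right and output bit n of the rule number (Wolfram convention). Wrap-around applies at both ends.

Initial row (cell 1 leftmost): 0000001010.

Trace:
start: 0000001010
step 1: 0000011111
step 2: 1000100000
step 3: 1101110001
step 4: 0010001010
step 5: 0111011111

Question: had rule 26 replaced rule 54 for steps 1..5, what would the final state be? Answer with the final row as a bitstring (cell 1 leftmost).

(re-executing steps 1..5 under rule 26; state before step 1: 0000001010)
step 1: 0000010001
step 2: 1000101010
step 3: 0101000000
step 4: 1000100000
step 5: 0101010001

0101010001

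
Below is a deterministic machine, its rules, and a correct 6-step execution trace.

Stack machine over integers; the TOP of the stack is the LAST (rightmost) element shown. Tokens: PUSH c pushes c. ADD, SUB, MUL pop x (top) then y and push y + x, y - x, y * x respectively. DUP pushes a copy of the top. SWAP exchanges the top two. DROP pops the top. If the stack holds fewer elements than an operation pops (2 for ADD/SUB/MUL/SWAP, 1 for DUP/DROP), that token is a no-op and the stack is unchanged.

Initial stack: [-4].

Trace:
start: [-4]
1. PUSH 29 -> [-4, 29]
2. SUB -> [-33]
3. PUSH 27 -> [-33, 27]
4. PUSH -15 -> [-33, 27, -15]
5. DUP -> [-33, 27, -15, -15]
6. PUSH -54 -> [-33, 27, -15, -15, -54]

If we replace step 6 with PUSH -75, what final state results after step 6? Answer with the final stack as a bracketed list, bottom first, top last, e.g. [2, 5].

[-33, 27, -15, -15, -75]

(re-executing from step 6 with the substitution; state before step 6: [-33, 27, -15, -15])
6. PUSH -75 -> [-33, 27, -15, -15, -75]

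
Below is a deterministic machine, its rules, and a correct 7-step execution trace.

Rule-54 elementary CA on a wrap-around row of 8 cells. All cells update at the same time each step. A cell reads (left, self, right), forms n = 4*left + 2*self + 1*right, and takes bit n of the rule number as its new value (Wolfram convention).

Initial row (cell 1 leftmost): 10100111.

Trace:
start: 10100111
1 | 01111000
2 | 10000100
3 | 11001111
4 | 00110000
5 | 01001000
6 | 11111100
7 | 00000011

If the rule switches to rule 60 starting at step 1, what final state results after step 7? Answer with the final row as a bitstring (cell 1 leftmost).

11111111

(re-executing steps 1..7 under rule 60; state before step 1: 10100111)
1 | 01110100
2 | 01001110
3 | 01101001
4 | 11011101
5 | 00110011
6 | 10101010
7 | 11111111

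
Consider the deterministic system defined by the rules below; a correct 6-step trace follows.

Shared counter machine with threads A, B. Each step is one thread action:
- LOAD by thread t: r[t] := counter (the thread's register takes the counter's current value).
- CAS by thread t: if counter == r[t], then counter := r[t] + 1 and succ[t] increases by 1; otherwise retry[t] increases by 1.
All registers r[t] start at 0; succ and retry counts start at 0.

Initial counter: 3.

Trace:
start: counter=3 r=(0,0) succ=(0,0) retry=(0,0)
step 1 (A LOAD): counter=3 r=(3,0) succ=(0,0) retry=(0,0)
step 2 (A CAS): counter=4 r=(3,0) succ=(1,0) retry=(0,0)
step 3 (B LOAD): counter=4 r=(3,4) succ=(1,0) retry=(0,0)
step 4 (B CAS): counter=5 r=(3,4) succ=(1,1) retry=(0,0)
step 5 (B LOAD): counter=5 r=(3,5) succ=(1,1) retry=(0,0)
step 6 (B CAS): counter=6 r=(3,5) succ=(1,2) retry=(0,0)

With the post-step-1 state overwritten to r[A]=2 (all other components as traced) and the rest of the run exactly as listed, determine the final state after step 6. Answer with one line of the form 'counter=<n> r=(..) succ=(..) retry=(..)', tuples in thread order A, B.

state after step 1 := counter=3 r=(2,0) succ=(0,0) retry=(0,0)
step 2 (A CAS): counter=3 r=(2,0) succ=(0,0) retry=(1,0)
step 3 (B LOAD): counter=3 r=(2,3) succ=(0,0) retry=(1,0)
step 4 (B CAS): counter=4 r=(2,3) succ=(0,1) retry=(1,0)
step 5 (B LOAD): counter=4 r=(2,4) succ=(0,1) retry=(1,0)
step 6 (B CAS): counter=5 r=(2,4) succ=(0,2) retry=(1,0)

counter=5 r=(2,4) succ=(0,2) retry=(1,0)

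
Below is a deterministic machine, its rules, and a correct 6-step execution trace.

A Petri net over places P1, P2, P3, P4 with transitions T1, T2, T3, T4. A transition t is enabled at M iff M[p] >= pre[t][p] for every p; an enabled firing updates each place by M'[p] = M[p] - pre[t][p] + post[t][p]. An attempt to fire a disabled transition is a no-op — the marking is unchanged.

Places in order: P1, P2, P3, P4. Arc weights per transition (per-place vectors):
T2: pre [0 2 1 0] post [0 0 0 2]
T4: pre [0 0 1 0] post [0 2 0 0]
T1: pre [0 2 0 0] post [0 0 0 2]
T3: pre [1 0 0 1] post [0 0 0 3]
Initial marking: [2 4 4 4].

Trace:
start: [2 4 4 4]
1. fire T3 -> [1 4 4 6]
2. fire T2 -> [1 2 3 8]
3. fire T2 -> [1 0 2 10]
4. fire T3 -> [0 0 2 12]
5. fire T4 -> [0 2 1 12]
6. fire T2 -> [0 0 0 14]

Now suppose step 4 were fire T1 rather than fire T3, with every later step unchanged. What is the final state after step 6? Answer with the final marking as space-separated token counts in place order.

1 0 0 12

(re-executing from step 4 with the substitution; state before step 4: [1 0 2 10])
4. fire T1 -> [1 0 2 10]
5. fire T4 -> [1 2 1 10]
6. fire T2 -> [1 0 0 12]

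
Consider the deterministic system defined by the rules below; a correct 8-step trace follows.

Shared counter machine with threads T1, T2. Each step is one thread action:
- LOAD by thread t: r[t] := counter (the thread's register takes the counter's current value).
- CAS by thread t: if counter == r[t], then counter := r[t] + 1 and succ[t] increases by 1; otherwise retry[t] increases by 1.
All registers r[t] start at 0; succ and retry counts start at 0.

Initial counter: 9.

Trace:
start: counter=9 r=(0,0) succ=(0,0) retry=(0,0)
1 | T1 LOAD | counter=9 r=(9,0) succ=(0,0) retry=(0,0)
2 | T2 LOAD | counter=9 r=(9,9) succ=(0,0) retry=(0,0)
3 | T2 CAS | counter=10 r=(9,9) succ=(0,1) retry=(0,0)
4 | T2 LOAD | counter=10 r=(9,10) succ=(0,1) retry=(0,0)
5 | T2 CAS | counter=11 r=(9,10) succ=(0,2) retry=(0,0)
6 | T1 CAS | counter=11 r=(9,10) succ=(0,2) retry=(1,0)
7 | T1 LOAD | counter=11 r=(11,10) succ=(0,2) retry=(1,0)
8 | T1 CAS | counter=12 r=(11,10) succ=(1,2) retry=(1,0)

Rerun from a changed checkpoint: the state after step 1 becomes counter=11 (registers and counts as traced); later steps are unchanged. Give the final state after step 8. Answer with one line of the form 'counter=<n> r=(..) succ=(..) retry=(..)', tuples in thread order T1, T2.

counter=14 r=(13,12) succ=(1,2) retry=(1,0)

state after step 1 := counter=11 r=(9,0) succ=(0,0) retry=(0,0)
2 | T2 LOAD | counter=11 r=(9,11) succ=(0,0) retry=(0,0)
3 | T2 CAS | counter=12 r=(9,11) succ=(0,1) retry=(0,0)
4 | T2 LOAD | counter=12 r=(9,12) succ=(0,1) retry=(0,0)
5 | T2 CAS | counter=13 r=(9,12) succ=(0,2) retry=(0,0)
6 | T1 CAS | counter=13 r=(9,12) succ=(0,2) retry=(1,0)
7 | T1 LOAD | counter=13 r=(13,12) succ=(0,2) retry=(1,0)
8 | T1 CAS | counter=14 r=(13,12) succ=(1,2) retry=(1,0)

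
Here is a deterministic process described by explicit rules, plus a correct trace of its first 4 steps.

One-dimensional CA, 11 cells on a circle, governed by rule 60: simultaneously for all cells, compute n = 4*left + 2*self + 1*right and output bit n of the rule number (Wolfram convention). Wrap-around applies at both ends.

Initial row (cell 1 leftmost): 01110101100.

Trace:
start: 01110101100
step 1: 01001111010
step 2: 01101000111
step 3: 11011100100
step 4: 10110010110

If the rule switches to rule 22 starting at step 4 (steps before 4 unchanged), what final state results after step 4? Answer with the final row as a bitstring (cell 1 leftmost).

(re-executing step 4 under rule 22; state before step 4: 11011100100)
step 4: 00000011111

00000011111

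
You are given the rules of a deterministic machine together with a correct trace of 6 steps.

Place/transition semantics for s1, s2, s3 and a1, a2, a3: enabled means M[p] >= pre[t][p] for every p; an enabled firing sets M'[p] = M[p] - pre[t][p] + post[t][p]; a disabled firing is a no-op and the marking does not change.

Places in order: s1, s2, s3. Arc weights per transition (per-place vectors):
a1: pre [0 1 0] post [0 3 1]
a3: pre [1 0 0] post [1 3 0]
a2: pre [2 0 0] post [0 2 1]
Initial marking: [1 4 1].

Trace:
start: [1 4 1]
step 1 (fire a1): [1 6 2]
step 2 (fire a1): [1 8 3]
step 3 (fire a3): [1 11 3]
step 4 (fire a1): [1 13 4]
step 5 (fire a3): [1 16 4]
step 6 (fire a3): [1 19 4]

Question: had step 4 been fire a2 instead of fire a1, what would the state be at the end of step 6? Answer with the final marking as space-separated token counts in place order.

1 17 3

(re-executing from step 4 with the substitution; state before step 4: [1 11 3])
step 4 (fire a2): [1 11 3]
step 5 (fire a3): [1 14 3]
step 6 (fire a3): [1 17 3]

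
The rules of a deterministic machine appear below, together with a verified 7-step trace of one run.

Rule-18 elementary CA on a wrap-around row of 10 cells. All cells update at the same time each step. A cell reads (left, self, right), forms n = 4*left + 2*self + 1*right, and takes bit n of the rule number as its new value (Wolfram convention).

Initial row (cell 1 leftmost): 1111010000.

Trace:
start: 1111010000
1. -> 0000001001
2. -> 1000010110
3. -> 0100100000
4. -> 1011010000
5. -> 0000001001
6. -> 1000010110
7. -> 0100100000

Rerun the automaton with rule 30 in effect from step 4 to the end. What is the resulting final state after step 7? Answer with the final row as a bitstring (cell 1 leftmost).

(re-executing steps 4..7 under rule 30; state before step 4: 0100100000)
4. -> 1111110000
5. -> 1000001001
6. -> 0100011111
7. -> 0110110000

0110110000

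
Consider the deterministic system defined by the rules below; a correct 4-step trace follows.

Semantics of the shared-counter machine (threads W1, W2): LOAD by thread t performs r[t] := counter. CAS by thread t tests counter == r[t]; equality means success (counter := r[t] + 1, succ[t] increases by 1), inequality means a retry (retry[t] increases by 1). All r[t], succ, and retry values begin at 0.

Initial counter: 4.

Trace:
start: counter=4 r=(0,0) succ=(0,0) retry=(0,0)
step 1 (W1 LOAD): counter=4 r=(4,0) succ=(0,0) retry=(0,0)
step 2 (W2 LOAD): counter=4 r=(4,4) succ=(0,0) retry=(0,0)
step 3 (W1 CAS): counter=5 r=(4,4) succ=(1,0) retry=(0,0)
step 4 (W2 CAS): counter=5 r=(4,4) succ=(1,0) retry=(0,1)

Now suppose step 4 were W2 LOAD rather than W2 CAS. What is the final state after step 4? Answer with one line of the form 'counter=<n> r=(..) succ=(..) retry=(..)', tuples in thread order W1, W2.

counter=5 r=(4,5) succ=(1,0) retry=(0,0)

(re-executing from step 4 with the substitution; state before step 4: counter=5 r=(4,4) succ=(1,0) retry=(0,0))
step 4 (W2 LOAD): counter=5 r=(4,5) succ=(1,0) retry=(0,0)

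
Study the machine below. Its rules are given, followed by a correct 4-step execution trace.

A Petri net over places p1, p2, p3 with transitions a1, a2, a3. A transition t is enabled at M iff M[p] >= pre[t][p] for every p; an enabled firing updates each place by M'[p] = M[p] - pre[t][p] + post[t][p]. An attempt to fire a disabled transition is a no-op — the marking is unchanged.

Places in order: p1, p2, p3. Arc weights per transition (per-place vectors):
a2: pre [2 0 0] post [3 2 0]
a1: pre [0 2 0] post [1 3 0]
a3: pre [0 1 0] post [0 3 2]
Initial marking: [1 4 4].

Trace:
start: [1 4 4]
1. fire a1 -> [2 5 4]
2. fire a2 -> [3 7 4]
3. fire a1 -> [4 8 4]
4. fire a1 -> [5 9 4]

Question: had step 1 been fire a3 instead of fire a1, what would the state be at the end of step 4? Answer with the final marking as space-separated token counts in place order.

3 8 6

(re-executing from step 1 with the substitution; state before step 1: [1 4 4])
1. fire a3 -> [1 6 6]
2. fire a2 -> [1 6 6]
3. fire a1 -> [2 7 6]
4. fire a1 -> [3 8 6]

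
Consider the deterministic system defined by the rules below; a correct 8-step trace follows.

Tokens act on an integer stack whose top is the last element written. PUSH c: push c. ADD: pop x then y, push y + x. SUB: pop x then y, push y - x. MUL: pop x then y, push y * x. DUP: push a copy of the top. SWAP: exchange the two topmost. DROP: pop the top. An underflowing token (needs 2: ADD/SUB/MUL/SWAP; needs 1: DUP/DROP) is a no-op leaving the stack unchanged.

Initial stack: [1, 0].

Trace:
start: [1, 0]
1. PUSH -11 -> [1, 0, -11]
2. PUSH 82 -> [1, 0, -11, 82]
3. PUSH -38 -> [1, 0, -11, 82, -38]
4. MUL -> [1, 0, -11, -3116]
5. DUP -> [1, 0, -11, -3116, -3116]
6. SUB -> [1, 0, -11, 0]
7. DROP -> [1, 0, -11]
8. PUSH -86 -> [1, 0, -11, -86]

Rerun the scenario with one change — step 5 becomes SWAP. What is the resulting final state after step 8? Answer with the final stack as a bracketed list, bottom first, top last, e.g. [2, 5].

[1, 0, -86]

(re-executing from step 5 with the substitution; state before step 5: [1, 0, -11, -3116])
5. SWAP -> [1, 0, -3116, -11]
6. SUB -> [1, 0, -3105]
7. DROP -> [1, 0]
8. PUSH -86 -> [1, 0, -86]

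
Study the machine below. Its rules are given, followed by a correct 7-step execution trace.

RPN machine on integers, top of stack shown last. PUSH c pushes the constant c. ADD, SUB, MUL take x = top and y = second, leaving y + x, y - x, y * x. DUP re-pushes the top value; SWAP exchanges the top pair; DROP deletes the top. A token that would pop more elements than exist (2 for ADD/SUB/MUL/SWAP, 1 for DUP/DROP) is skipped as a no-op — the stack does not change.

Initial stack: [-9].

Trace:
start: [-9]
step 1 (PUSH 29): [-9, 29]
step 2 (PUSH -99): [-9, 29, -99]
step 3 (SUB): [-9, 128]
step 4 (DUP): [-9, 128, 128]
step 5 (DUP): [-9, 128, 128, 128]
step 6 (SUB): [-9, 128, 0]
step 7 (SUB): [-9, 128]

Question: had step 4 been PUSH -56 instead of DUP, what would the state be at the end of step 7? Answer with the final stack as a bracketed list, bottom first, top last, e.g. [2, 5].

[-9, 128]

(re-executing from step 4 with the substitution; state before step 4: [-9, 128])
step 4 (PUSH -56): [-9, 128, -56]
step 5 (DUP): [-9, 128, -56, -56]
step 6 (SUB): [-9, 128, 0]
step 7 (SUB): [-9, 128]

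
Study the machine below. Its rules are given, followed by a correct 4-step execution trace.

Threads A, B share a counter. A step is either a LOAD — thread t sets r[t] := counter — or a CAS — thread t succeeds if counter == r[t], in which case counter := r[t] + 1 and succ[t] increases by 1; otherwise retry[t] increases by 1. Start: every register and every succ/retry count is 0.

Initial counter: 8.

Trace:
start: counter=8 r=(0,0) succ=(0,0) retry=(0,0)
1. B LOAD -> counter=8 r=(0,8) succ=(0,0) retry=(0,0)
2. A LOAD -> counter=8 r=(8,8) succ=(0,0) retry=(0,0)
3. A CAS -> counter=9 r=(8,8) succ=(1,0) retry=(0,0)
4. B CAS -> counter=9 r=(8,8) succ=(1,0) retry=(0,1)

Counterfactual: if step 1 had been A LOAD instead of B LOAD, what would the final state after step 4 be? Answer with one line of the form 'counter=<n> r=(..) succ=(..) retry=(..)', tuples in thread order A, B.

(re-executing from step 1 with the substitution; state before step 1: counter=8 r=(0,0) succ=(0,0) retry=(0,0))
1. A LOAD -> counter=8 r=(8,0) succ=(0,0) retry=(0,0)
2. A LOAD -> counter=8 r=(8,0) succ=(0,0) retry=(0,0)
3. A CAS -> counter=9 r=(8,0) succ=(1,0) retry=(0,0)
4. B CAS -> counter=9 r=(8,0) succ=(1,0) retry=(0,1)

counter=9 r=(8,0) succ=(1,0) retry=(0,1)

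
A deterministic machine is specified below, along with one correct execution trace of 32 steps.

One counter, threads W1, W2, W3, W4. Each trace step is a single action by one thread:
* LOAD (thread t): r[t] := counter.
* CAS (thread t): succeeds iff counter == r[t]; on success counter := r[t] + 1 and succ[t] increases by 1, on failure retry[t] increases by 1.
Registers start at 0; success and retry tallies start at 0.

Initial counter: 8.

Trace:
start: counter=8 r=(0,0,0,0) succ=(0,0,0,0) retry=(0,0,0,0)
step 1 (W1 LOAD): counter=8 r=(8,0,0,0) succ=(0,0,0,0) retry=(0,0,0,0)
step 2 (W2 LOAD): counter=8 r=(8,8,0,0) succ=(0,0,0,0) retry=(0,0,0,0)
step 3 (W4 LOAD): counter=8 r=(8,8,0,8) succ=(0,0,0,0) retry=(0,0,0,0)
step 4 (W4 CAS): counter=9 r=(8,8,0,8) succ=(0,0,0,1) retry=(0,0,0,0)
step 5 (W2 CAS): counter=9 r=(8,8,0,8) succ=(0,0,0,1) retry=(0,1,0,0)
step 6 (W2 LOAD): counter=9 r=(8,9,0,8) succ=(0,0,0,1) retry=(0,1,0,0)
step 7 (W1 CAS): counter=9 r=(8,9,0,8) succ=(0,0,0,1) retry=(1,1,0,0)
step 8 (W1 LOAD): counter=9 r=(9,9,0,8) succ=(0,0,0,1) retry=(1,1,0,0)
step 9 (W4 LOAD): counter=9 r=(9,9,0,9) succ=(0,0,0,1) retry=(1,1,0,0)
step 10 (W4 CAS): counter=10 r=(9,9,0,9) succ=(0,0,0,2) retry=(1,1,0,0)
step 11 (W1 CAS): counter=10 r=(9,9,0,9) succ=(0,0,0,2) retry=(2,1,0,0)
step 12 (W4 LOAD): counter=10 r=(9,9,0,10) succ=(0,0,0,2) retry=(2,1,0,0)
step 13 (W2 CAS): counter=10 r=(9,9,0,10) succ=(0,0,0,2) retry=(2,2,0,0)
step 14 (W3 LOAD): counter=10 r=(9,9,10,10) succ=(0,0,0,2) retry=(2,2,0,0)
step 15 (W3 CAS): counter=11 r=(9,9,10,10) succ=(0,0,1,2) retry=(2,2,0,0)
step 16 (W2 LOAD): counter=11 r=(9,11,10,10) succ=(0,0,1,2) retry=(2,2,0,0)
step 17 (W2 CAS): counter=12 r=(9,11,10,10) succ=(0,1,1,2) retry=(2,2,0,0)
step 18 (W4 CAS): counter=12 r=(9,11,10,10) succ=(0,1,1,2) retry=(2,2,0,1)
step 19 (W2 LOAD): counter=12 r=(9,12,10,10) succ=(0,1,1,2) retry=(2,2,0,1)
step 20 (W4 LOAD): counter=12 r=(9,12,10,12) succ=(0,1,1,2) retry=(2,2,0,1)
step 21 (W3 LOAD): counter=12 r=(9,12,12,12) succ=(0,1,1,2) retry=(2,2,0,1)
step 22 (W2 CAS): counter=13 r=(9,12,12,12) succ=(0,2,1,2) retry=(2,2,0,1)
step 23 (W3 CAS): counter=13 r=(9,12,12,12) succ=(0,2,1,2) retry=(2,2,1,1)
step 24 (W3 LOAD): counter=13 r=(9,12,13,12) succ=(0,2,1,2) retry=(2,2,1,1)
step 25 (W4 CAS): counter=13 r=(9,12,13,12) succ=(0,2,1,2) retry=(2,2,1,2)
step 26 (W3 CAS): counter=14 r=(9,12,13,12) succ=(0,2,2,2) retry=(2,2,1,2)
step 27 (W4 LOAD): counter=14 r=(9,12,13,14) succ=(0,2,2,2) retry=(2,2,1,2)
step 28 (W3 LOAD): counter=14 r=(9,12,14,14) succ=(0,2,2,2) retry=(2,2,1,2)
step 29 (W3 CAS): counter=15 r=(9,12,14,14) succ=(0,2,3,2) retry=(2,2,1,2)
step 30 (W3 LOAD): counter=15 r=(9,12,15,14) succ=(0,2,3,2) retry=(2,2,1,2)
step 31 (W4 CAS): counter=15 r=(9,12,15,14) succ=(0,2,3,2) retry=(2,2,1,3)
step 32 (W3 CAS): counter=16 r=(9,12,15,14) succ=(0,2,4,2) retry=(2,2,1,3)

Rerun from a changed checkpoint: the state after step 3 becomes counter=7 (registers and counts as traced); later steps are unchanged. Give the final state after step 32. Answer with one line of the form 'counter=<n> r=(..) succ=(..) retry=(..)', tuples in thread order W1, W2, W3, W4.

counter=14 r=(7,10,13,12) succ=(0,2,4,1) retry=(2,2,1,4)

state after step 3 := counter=7 r=(8,8,0,8) succ=(0,0,0,0) retry=(0,0,0,0)
step 4 (W4 CAS): counter=7 r=(8,8,0,8) succ=(0,0,0,0) retry=(0,0,0,1)
step 5 (W2 CAS): counter=7 r=(8,8,0,8) succ=(0,0,0,0) retry=(0,1,0,1)
step 6 (W2 LOAD): counter=7 r=(8,7,0,8) succ=(0,0,0,0) retry=(0,1,0,1)
step 7 (W1 CAS): counter=7 r=(8,7,0,8) succ=(0,0,0,0) retry=(1,1,0,1)
step 8 (W1 LOAD): counter=7 r=(7,7,0,8) succ=(0,0,0,0) retry=(1,1,0,1)
step 9 (W4 LOAD): counter=7 r=(7,7,0,7) succ=(0,0,0,0) retry=(1,1,0,1)
step 10 (W4 CAS): counter=8 r=(7,7,0,7) succ=(0,0,0,1) retry=(1,1,0,1)
step 11 (W1 CAS): counter=8 r=(7,7,0,7) succ=(0,0,0,1) retry=(2,1,0,1)
step 12 (W4 LOAD): counter=8 r=(7,7,0,8) succ=(0,0,0,1) retry=(2,1,0,1)
step 13 (W2 CAS): counter=8 r=(7,7,0,8) succ=(0,0,0,1) retry=(2,2,0,1)
step 14 (W3 LOAD): counter=8 r=(7,7,8,8) succ=(0,0,0,1) retry=(2,2,0,1)
step 15 (W3 CAS): counter=9 r=(7,7,8,8) succ=(0,0,1,1) retry=(2,2,0,1)
step 16 (W2 LOAD): counter=9 r=(7,9,8,8) succ=(0,0,1,1) retry=(2,2,0,1)
step 17 (W2 CAS): counter=10 r=(7,9,8,8) succ=(0,1,1,1) retry=(2,2,0,1)
step 18 (W4 CAS): counter=10 r=(7,9,8,8) succ=(0,1,1,1) retry=(2,2,0,2)
step 19 (W2 LOAD): counter=10 r=(7,10,8,8) succ=(0,1,1,1) retry=(2,2,0,2)
step 20 (W4 LOAD): counter=10 r=(7,10,8,10) succ=(0,1,1,1) retry=(2,2,0,2)
step 21 (W3 LOAD): counter=10 r=(7,10,10,10) succ=(0,1,1,1) retry=(2,2,0,2)
step 22 (W2 CAS): counter=11 r=(7,10,10,10) succ=(0,2,1,1) retry=(2,2,0,2)
step 23 (W3 CAS): counter=11 r=(7,10,10,10) succ=(0,2,1,1) retry=(2,2,1,2)
step 24 (W3 LOAD): counter=11 r=(7,10,11,10) succ=(0,2,1,1) retry=(2,2,1,2)
step 25 (W4 CAS): counter=11 r=(7,10,11,10) succ=(0,2,1,1) retry=(2,2,1,3)
step 26 (W3 CAS): counter=12 r=(7,10,11,10) succ=(0,2,2,1) retry=(2,2,1,3)
step 27 (W4 LOAD): counter=12 r=(7,10,11,12) succ=(0,2,2,1) retry=(2,2,1,3)
step 28 (W3 LOAD): counter=12 r=(7,10,12,12) succ=(0,2,2,1) retry=(2,2,1,3)
step 29 (W3 CAS): counter=13 r=(7,10,12,12) succ=(0,2,3,1) retry=(2,2,1,3)
step 30 (W3 LOAD): counter=13 r=(7,10,13,12) succ=(0,2,3,1) retry=(2,2,1,3)
step 31 (W4 CAS): counter=13 r=(7,10,13,12) succ=(0,2,3,1) retry=(2,2,1,4)
step 32 (W3 CAS): counter=14 r=(7,10,13,12) succ=(0,2,4,1) retry=(2,2,1,4)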